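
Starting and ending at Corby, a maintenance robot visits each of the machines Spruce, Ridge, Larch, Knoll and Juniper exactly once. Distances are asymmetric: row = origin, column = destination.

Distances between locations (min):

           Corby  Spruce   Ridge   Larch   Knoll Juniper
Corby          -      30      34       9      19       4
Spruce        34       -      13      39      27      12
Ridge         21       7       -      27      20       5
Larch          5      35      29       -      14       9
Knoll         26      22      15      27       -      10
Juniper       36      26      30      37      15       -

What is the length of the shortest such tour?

Corby→Spruce→Ridge→Larch→Knoll→Juniper→Corby: 30+13+27+14+10+36 = 130
Corby→Spruce→Ridge→Larch→Juniper→Knoll→Corby: 30+13+27+9+15+26 = 120
Corby→Spruce→Ridge→Knoll→Larch→Juniper→Corby: 30+13+20+27+9+36 = 135
Corby→Spruce→Ridge→Knoll→Juniper→Larch→Corby: 30+13+20+10+37+5 = 115
Corby→Spruce→Ridge→Juniper→Larch→Knoll→Corby: 30+13+5+37+14+26 = 125
Corby→Spruce→Ridge→Juniper→Knoll→Larch→Corby: 30+13+5+15+27+5 = 95
Corby→Spruce→Larch→Ridge→Knoll→Juniper→Corby: 30+39+29+20+10+36 = 164
Corby→Spruce→Larch→Ridge→Juniper→Knoll→Corby: 30+39+29+5+15+26 = 144
Corby→Spruce→Larch→Knoll→Ridge→Juniper→Corby: 30+39+14+15+5+36 = 139
Corby→Spruce→Larch→Knoll→Juniper→Ridge→Corby: 30+39+14+10+30+21 = 144
Corby→Spruce→Larch→Juniper→Ridge→Knoll→Corby: 30+39+9+30+20+26 = 154
Corby→Spruce→Larch→Juniper→Knoll→Ridge→Corby: 30+39+9+15+15+21 = 129
Corby→Spruce→Knoll→Ridge→Larch→Juniper→Corby: 30+27+15+27+9+36 = 144
Corby→Spruce→Knoll→Ridge→Juniper→Larch→Corby: 30+27+15+5+37+5 = 119
… (106 more)
Corby→Juniper→Knoll→Ridge→Spruce→Larch→Corby: 4+15+15+7+39+5 = 85  ← best
The minimum is 85.
One optimal route: Corby → Juniper → Knoll → Ridge → Spruce → Larch → Corby.

Shortest round trip = 85 min.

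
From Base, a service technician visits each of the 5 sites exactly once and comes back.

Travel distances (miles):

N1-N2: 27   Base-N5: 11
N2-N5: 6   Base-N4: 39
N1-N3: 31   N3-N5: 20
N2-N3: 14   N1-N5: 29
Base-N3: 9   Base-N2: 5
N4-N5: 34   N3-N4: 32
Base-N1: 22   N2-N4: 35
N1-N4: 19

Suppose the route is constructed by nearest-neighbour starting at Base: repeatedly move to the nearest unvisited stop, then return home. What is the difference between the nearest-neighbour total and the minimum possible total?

From Base: N2=5, N3=9, N5=11, N1=22, N4=39 → choose N2 (5).
From N2: N5=6, N3=14, N1=27, N4=35 → choose N5 (6).
From N5: N3=20, N1=29, N4=34 → choose N3 (20).
From N3: N1=31, N4=32 → choose N1 (31).
From N1: N4=19 → choose N4 (19).
NN route Base → N2 → N5 → N3 → N1 → N4 → Base costs 120.
Optimal: Base → N2 → N5 → N1 → N4 → N3 → Base costs 100 (by enumerating all 60 distinct tours).
Excess = 120 − 100 = 20.

Excess over optimum: 20 miles.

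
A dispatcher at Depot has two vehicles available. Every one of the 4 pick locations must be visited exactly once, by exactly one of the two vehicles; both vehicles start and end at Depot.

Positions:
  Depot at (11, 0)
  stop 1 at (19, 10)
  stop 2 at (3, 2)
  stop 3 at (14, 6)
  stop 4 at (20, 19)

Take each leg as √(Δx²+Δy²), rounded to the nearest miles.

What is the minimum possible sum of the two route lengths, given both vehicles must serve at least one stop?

Check every non-empty split of the stops between the two vehicles; for each half take its own optimal tour:
  {stop 1} + {stop 2, stop 3, stop 4}: 26 + 53 = 79
  {stop 2} + {stop 1, stop 3, stop 4}: 16 + 43 = 59
  {stop 1, stop 2} + {stop 3, stop 4}: 39 + 42 = 81
  {stop 3} + {stop 1, stop 2, stop 4}: 14 + 54 = 68
  {stop 1, stop 3} + {stop 2, stop 4}: 26 + 53 = 79
  {stop 2, stop 3} + {stop 1, stop 4}: 27 + 43 = 70
  … (7 splits in total)
Best: vehicle 1 Depot → stop 2 → Depot = 16; vehicle 2 Depot → stop 1 → stop 4 → stop 3 → Depot = 43; combined 59.

Minimum combined distance: 59 miles.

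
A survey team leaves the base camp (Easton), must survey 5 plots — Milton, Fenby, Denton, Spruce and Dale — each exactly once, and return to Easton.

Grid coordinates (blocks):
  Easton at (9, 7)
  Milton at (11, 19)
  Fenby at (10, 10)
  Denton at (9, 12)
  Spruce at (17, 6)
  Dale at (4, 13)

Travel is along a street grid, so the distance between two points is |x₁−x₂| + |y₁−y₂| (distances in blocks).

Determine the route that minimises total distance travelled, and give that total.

There are 60 distinct closed tours to check (reversals are equivalent).
Easton-Milton-Fenby-Denton-Spruce-Dale-Easton: 14+10+3+14+20+11 = 72
Easton-Milton-Fenby-Denton-Dale-Spruce-Easton: 14+10+3+6+20+9 = 62
Easton-Milton-Fenby-Spruce-Denton-Dale-Easton: 14+10+11+14+6+11 = 66
Easton-Milton-Fenby-Spruce-Dale-Denton-Easton: 14+10+11+20+6+5 = 66
Easton-Milton-Fenby-Dale-Denton-Spruce-Easton: 14+10+9+6+14+9 = 62
Easton-Milton-Fenby-Dale-Spruce-Denton-Easton: 14+10+9+20+14+5 = 72
Easton-Milton-Denton-Fenby-Spruce-Dale-Easton: 14+9+3+11+20+11 = 68
Easton-Milton-Denton-Fenby-Dale-Spruce-Easton: 14+9+3+9+20+9 = 64
Easton-Milton-Denton-Spruce-Fenby-Dale-Easton: 14+9+14+11+9+11 = 68
Easton-Milton-Denton-Spruce-Dale-Fenby-Easton: 14+9+14+20+9+4 = 70
Easton-Milton-Denton-Dale-Fenby-Spruce-Easton: 14+9+6+9+11+9 = 58
Easton-Milton-Denton-Dale-Spruce-Fenby-Easton: 14+9+6+20+11+4 = 64
Easton-Milton-Spruce-Fenby-Denton-Dale-Easton: 14+19+11+3+6+11 = 64
Easton-Milton-Spruce-Fenby-Dale-Denton-Easton: 14+19+11+9+6+5 = 64
… (46 more)
Easton-Fenby-Denton-Dale-Milton-Spruce-Easton: 4+3+6+13+19+9 = 54  ← best
The minimum is 54.
One optimal route: Easton → Fenby → Denton → Dale → Milton → Spruce → Easton (or its reverse).

54 blocks — the shortest possible round trip.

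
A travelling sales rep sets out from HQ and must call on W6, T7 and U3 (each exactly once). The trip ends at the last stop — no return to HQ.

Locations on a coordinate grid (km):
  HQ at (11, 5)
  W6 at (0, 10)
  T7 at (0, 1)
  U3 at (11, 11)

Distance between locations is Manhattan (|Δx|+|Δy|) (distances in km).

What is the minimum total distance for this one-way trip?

Shortest open route: 27 km.

There are 3! = 6 possible orderings.
HQ - W6 - T7 - U3: 16+9+21 = 46
HQ - W6 - U3 - T7: 16+12+21 = 49
HQ - T7 - W6 - U3: 15+9+12 = 36
HQ - T7 - U3 - W6: 15+21+12 = 48
HQ - U3 - W6 - T7: 6+12+9 = 27
HQ - U3 - T7 - W6: 6+21+9 = 36
The minimum is 27.
One shortest path: HQ → U3 → W6 → T7.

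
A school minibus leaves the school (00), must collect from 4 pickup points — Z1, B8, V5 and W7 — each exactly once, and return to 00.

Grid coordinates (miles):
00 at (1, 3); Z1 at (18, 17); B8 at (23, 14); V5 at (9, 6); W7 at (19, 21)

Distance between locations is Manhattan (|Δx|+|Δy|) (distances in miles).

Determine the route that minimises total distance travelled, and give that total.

Minimum total distance: 80 miles.

With 4 stops there are 4!/2 = 12 distinct round trips (a route and its reverse cost the same).
00 - Z1 - B8 - V5 - W7 - 00: 31+8+22+25+36 = 122
00 - Z1 - B8 - W7 - V5 - 00: 31+8+11+25+11 = 86
00 - Z1 - V5 - B8 - W7 - 00: 31+20+22+11+36 = 120
00 - Z1 - V5 - W7 - B8 - 00: 31+20+25+11+33 = 120
00 - Z1 - W7 - B8 - V5 - 00: 31+5+11+22+11 = 80
00 - Z1 - W7 - V5 - B8 - 00: 31+5+25+22+33 = 116
00 - B8 - Z1 - V5 - W7 - 00: 33+8+20+25+36 = 122
00 - B8 - Z1 - W7 - V5 - 00: 33+8+5+25+11 = 82
00 - B8 - V5 - Z1 - W7 - 00: 33+22+20+5+36 = 116
00 - B8 - W7 - Z1 - V5 - 00: 33+11+5+20+11 = 80
00 - V5 - Z1 - B8 - W7 - 00: 11+20+8+11+36 = 86
00 - V5 - B8 - Z1 - W7 - 00: 11+22+8+5+36 = 82
The minimum is 80.
One optimal route: 00 → Z1 → W7 → B8 → V5 → 00 (or its reverse).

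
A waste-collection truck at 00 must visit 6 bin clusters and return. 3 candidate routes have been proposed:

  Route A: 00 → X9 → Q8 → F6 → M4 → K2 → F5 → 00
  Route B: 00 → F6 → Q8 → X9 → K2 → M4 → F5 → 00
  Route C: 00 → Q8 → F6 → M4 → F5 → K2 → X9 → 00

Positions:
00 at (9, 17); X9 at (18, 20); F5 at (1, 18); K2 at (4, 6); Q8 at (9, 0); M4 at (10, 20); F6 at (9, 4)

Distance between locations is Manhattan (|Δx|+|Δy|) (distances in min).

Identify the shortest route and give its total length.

Shortest is Route C, total 104 min.

Route A: 12 + 29 + 4 + 17 + 20 + 15 + 9 = 106
Route B: 13 + 4 + 29 + 28 + 20 + 11 + 9 = 114
Route C: 17 + 4 + 17 + 11 + 15 + 28 + 12 = 104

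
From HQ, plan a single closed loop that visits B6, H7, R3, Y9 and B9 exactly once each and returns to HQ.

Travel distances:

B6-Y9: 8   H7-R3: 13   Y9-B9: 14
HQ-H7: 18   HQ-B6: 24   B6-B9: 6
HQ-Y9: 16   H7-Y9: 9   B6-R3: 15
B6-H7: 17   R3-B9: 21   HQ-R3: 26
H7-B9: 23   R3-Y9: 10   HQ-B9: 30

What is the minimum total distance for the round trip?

Minimum total distance: 82.

HQ→B6→H7→R3→Y9→B9→HQ: 24+17+13+10+14+30 = 108
HQ→B6→H7→R3→B9→Y9→HQ: 24+17+13+21+14+16 = 105
HQ→B6→H7→Y9→R3→B9→HQ: 24+17+9+10+21+30 = 111
HQ→B6→H7→Y9→B9→R3→HQ: 24+17+9+14+21+26 = 111
HQ→B6→H7→B9→R3→Y9→HQ: 24+17+23+21+10+16 = 111
HQ→B6→H7→B9→Y9→R3→HQ: 24+17+23+14+10+26 = 114
HQ→B6→R3→H7→Y9→B9→HQ: 24+15+13+9+14+30 = 105
HQ→B6→R3→H7→B9→Y9→HQ: 24+15+13+23+14+16 = 105
HQ→B6→R3→Y9→H7→B9→HQ: 24+15+10+9+23+30 = 111
HQ→B6→R3→Y9→B9→H7→HQ: 24+15+10+14+23+18 = 104
HQ→B6→R3→B9→H7→Y9→HQ: 24+15+21+23+9+16 = 108
HQ→B6→R3→B9→Y9→H7→HQ: 24+15+21+14+9+18 = 101
HQ→B6→Y9→H7→R3→B9→HQ: 24+8+9+13+21+30 = 105
HQ→B6→Y9→H7→B9→R3→HQ: 24+8+9+23+21+26 = 111
… (46 more)
HQ→H7→R3→B6→B9→Y9→HQ: 18+13+15+6+14+16 = 82  ← best
The minimum is 82.
One optimal route: HQ → H7 → R3 → B6 → B9 → Y9 → HQ (or its reverse).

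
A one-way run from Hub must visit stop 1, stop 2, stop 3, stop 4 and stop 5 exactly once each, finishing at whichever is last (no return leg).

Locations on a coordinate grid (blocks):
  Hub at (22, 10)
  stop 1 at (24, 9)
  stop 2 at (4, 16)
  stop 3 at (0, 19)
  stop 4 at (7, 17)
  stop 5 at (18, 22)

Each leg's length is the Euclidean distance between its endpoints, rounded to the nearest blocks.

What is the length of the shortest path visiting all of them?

There are 5! = 120 possible orderings.
Hub → stop 1 → stop 2 → stop 3 → stop 4 → stop 5: 2+21+5+7+12 = 47
Hub → stop 1 → stop 2 → stop 3 → stop 5 → stop 4: 2+21+5+18+12 = 58
Hub → stop 1 → stop 2 → stop 4 → stop 3 → stop 5: 2+21+3+7+18 = 51
Hub → stop 1 → stop 2 → stop 4 → stop 5 → stop 3: 2+21+3+12+18 = 56
Hub → stop 1 → stop 2 → stop 5 → stop 3 → stop 4: 2+21+15+18+7 = 63
Hub → stop 1 → stop 2 → stop 5 → stop 4 → stop 3: 2+21+15+12+7 = 57
Hub → stop 1 → stop 3 → stop 2 → stop 4 → stop 5: 2+26+5+3+12 = 48
Hub → stop 1 → stop 3 → stop 2 → stop 5 → stop 4: 2+26+5+15+12 = 60
Hub → stop 1 → stop 3 → stop 4 → stop 2 → stop 5: 2+26+7+3+15 = 53
Hub → stop 1 → stop 3 → stop 4 → stop 5 → stop 2: 2+26+7+12+15 = 62
Hub → stop 1 → stop 3 → stop 5 → stop 2 → stop 4: 2+26+18+15+3 = 64
Hub → stop 1 → stop 3 → stop 5 → stop 4 → stop 2: 2+26+18+12+3 = 61
Hub → stop 1 → stop 4 → stop 2 → stop 3 → stop 5: 2+19+3+5+18 = 47
Hub → stop 1 → stop 4 → stop 2 → stop 5 → stop 3: 2+19+3+15+18 = 57
… (106 more)
Hub → stop 1 → stop 5 → stop 4 → stop 2 → stop 3: 2+14+12+3+5 = 36  ← best
The minimum is 36.
One shortest path: Hub → stop 1 → stop 5 → stop 4 → stop 2 → stop 3.

Minimum one-way distance = 36 blocks.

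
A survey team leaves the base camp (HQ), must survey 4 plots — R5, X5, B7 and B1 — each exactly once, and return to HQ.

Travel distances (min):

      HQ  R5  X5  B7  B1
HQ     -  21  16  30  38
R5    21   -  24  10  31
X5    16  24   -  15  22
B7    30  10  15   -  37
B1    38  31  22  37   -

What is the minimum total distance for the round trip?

HQ → R5 → X5 → B7 → B1 → HQ: 21+24+15+37+38 = 135
HQ → R5 → X5 → B1 → B7 → HQ: 21+24+22+37+30 = 134
HQ → R5 → B7 → X5 → B1 → HQ: 21+10+15+22+38 = 106
HQ → R5 → B7 → B1 → X5 → HQ: 21+10+37+22+16 = 106
HQ → R5 → B1 → X5 → B7 → HQ: 21+31+22+15+30 = 119
HQ → R5 → B1 → B7 → X5 → HQ: 21+31+37+15+16 = 120
HQ → X5 → R5 → B7 → B1 → HQ: 16+24+10+37+38 = 125
HQ → X5 → R5 → B1 → B7 → HQ: 16+24+31+37+30 = 138
HQ → X5 → B7 → R5 → B1 → HQ: 16+15+10+31+38 = 110
HQ → X5 → B1 → R5 → B7 → HQ: 16+22+31+10+30 = 109
HQ → B7 → R5 → X5 → B1 → HQ: 30+10+24+22+38 = 124
HQ → B7 → X5 → R5 → B1 → HQ: 30+15+24+31+38 = 138
The minimum is 106.
One optimal route: HQ → R5 → B7 → X5 → B1 → HQ (or its reverse).

Minimum total distance: 106 min.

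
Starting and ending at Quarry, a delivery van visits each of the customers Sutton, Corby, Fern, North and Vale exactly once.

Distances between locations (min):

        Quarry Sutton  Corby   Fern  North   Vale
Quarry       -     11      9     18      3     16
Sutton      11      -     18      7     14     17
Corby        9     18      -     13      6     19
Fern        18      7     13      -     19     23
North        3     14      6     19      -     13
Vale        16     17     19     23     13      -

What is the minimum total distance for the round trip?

Minimum total distance: 62 min.

There are 60 distinct closed tours to check (reversals are equivalent).
Quarry-Sutton-Corby-Fern-North-Vale-Quarry: 11+18+13+19+13+16 = 90
Quarry-Sutton-Corby-Fern-Vale-North-Quarry: 11+18+13+23+13+3 = 81
Quarry-Sutton-Corby-North-Fern-Vale-Quarry: 11+18+6+19+23+16 = 93
Quarry-Sutton-Corby-North-Vale-Fern-Quarry: 11+18+6+13+23+18 = 89
Quarry-Sutton-Corby-Vale-Fern-North-Quarry: 11+18+19+23+19+3 = 93
Quarry-Sutton-Corby-Vale-North-Fern-Quarry: 11+18+19+13+19+18 = 98
Quarry-Sutton-Fern-Corby-North-Vale-Quarry: 11+7+13+6+13+16 = 66
Quarry-Sutton-Fern-Corby-Vale-North-Quarry: 11+7+13+19+13+3 = 66
Quarry-Sutton-Fern-North-Corby-Vale-Quarry: 11+7+19+6+19+16 = 78
Quarry-Sutton-Fern-North-Vale-Corby-Quarry: 11+7+19+13+19+9 = 78
Quarry-Sutton-Fern-Vale-Corby-North-Quarry: 11+7+23+19+6+3 = 69
Quarry-Sutton-Fern-Vale-North-Corby-Quarry: 11+7+23+13+6+9 = 69
Quarry-Sutton-North-Corby-Fern-Vale-Quarry: 11+14+6+13+23+16 = 83
Quarry-Sutton-North-Corby-Vale-Fern-Quarry: 11+14+6+19+23+18 = 91
… (46 more)
Quarry-Corby-Fern-Sutton-Vale-North-Quarry: 9+13+7+17+13+3 = 62  ← best
The minimum is 62.
One optimal route: Quarry → Corby → Fern → Sutton → Vale → North → Quarry (or its reverse).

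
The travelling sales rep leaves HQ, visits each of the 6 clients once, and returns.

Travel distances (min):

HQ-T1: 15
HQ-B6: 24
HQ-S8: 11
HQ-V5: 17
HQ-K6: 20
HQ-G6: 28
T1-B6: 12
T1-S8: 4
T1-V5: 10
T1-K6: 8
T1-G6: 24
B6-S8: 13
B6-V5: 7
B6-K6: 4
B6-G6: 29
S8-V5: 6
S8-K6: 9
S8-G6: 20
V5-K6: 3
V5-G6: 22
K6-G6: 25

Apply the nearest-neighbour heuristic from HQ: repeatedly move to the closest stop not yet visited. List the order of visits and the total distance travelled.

At HQ the remaining stops are S8 11, T1 15, V5 17, K6 20, B6 24, G6 28; go to S8.
At S8 the remaining stops are T1 4, V5 6, K6 9, B6 13, G6 20; go to T1.
At T1 the remaining stops are K6 8, V5 10, B6 12, G6 24; go to K6.
At K6 the remaining stops are V5 3, B6 4, G6 25; go to V5.
At V5 the remaining stops are B6 7, G6 22; go to B6.
At B6 the remaining stops are G6 29; go to G6.
Return G6→HQ: 28.
Total = 11 + 4 + 8 + 3 + 7 + 29 + 28 = 90.

90 min along HQ → S8 → T1 → K6 → V5 → B6 → G6 → HQ.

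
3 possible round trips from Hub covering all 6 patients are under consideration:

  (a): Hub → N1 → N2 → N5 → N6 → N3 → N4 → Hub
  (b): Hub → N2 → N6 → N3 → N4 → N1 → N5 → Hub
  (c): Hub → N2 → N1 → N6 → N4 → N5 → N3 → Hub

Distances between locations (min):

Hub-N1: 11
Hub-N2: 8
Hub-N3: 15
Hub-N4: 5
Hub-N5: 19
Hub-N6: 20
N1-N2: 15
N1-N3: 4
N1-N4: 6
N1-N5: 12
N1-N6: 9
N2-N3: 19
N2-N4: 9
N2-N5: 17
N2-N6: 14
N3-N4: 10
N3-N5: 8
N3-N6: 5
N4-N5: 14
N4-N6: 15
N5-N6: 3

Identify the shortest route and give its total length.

66 min — (a) is the shortest.

(a): 11 + 15 + 17 + 3 + 5 + 10 + 5 = 66
(b): 8 + 14 + 5 + 10 + 6 + 12 + 19 = 74
(c): 8 + 15 + 9 + 15 + 14 + 8 + 15 = 84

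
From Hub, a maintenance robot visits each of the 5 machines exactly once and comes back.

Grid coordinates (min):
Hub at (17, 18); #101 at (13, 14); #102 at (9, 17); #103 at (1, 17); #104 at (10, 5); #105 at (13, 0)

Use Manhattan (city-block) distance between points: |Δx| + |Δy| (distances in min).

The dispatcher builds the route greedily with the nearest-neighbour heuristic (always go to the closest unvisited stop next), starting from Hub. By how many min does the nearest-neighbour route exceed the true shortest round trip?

From Hub: #101=8, #102=9, #103=17, #104=20, #105=22 → choose #101 (8).
From #101: #102=7, #104=12, #105=14, #103=15 → choose #102 (7).
From #102: #103=8, #104=13, #105=21 → choose #103 (8).
From #103: #104=21, #105=29 → choose #104 (21).
From #104: #105=8 → choose #105 (8).
NN route Hub → #101 → #102 → #103 → #104 → #105 → Hub costs 74.
Optimal: Hub → #101 → #105 → #104 → #102 → #103 → Hub costs 68 (by enumerating all 60 distinct tours).
Excess = 74 − 68 = 6.

6 min longer than the optimal tour.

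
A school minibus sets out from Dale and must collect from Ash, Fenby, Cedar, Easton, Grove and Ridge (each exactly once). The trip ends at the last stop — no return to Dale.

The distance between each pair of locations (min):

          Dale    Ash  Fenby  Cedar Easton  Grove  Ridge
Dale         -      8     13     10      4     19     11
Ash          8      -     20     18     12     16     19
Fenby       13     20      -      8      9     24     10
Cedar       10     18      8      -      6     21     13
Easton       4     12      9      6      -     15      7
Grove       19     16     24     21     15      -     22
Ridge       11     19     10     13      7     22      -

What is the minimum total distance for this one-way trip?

There are 6! = 720 possible orderings.
Dale → Ash → Fenby → Cedar → Easton → Grove → Ridge: 8+20+8+6+15+22 = 79
Dale → Ash → Fenby → Cedar → Easton → Ridge → Grove: 8+20+8+6+7+22 = 71
Dale → Ash → Fenby → Cedar → Grove → Easton → Ridge: 8+20+8+21+15+7 = 79
Dale → Ash → Fenby → Cedar → Grove → Ridge → Easton: 8+20+8+21+22+7 = 86
Dale → Ash → Fenby → Cedar → Ridge → Easton → Grove: 8+20+8+13+7+15 = 71
Dale → Ash → Fenby → Cedar → Ridge → Grove → Easton: 8+20+8+13+22+15 = 86
Dale → Ash → Fenby → Easton → Cedar → Grove → Ridge: 8+20+9+6+21+22 = 86
Dale → Ash → Fenby → Easton → Cedar → Ridge → Grove: 8+20+9+6+13+22 = 78
… (712 more)
Dale → Ash → Grove → Easton → Cedar → Fenby → Ridge: 8+16+15+6+8+10 = 63  ← best
The minimum is 63.
One shortest path: Dale → Ash → Grove → Easton → Cedar → Fenby → Ridge.

Minimum one-way distance = 63 min.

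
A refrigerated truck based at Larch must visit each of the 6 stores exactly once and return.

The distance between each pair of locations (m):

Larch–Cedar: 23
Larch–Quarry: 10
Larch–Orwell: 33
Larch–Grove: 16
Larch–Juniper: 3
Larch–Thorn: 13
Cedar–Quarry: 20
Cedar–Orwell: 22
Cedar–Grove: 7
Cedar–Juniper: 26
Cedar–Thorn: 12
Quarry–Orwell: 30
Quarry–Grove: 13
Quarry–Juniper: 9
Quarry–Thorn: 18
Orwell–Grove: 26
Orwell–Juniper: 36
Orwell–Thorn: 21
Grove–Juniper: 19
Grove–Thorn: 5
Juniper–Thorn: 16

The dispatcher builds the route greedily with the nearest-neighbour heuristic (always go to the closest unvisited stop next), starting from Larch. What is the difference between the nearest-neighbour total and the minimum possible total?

9 m longer than the optimal tour.

Larch: Juniper=3, Quarry=10, Thorn=13, Grove=16, Cedar=23, Orwell=33 ⇒ Juniper
Juniper: Quarry=9, Thorn=16, Grove=19, Cedar=26, Orwell=36 ⇒ Quarry
Quarry: Grove=13, Thorn=18, Cedar=20, Orwell=30 ⇒ Grove
Grove: Thorn=5, Cedar=7, Orwell=26 ⇒ Thorn
Thorn: Cedar=12, Orwell=21 ⇒ Cedar
Cedar: Orwell=22 ⇒ Orwell
NN route Larch → Juniper → Quarry → Grove → Thorn → Cedar → Orwell → Larch costs 97.
Optimal: Larch → Juniper → Quarry → Grove → Cedar → Orwell → Thorn → Larch costs 88 (by enumerating all 360 distinct tours).
Excess = 97 − 88 = 9.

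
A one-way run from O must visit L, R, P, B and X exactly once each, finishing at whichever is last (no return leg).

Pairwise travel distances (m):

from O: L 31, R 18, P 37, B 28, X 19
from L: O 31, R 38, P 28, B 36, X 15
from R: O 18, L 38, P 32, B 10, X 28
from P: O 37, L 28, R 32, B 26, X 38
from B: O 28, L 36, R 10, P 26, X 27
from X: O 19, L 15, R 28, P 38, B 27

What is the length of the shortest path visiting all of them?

There are 5! = 120 possible orderings.
O→L→R→P→B→X: 31+38+32+26+27 = 154
O→L→R→P→X→B: 31+38+32+38+27 = 166
O→L→R→B→P→X: 31+38+10+26+38 = 143
O→L→R→B→X→P: 31+38+10+27+38 = 144
O→L→R→X→P→B: 31+38+28+38+26 = 161
O→L→R→X→B→P: 31+38+28+27+26 = 150
O→L→P→R→B→X: 31+28+32+10+27 = 128
O→L→P→R→X→B: 31+28+32+28+27 = 146
O→L→P→B→R→X: 31+28+26+10+28 = 123
O→L→P→B→X→R: 31+28+26+27+28 = 140
O→L→P→X→R→B: 31+28+38+28+10 = 135
O→L→P→X→B→R: 31+28+38+27+10 = 134
O→L→B→R→P→X: 31+36+10+32+38 = 147
O→L→B→R→X→P: 31+36+10+28+38 = 143
… (106 more)
O→R→B→P→L→X: 18+10+26+28+15 = 97  ← best
The minimum is 97.
One shortest path: O → R → B → P → L → X.

Shortest open route: 97 m.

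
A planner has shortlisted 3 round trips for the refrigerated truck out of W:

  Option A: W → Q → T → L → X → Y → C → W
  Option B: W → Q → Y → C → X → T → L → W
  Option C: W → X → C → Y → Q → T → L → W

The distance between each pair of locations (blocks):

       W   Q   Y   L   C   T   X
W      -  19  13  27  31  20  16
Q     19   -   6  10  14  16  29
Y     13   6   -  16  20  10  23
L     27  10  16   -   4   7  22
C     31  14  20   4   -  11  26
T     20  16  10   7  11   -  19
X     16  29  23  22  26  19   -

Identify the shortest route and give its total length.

Option A: 19 + 16 + 7 + 22 + 23 + 20 + 31 = 138
Option B: 19 + 6 + 20 + 26 + 19 + 7 + 27 = 124
Option C: 16 + 26 + 20 + 6 + 16 + 7 + 27 = 118

Shortest is Option C, total 118 blocks.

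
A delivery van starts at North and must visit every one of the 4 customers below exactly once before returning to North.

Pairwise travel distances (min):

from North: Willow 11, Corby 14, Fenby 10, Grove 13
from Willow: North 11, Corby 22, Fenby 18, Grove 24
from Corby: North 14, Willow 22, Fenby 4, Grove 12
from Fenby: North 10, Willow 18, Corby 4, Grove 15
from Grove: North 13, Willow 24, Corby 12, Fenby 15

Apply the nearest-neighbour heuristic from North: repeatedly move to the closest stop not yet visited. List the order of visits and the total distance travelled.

North → [Fenby:10 / Willow:11 / Grove:13 / Corby:14] → Fenby (10)
Fenby → [Corby:4 / Grove:15 / Willow:18] → Corby (4)
Corby → [Grove:12 / Willow:22] → Grove (12)
Grove → [Willow:24] → Willow (24)
Return Willow→North: 11.
Total = 10 + 4 + 12 + 24 + 11 = 61.

61 min along North → Fenby → Corby → Grove → Willow → North.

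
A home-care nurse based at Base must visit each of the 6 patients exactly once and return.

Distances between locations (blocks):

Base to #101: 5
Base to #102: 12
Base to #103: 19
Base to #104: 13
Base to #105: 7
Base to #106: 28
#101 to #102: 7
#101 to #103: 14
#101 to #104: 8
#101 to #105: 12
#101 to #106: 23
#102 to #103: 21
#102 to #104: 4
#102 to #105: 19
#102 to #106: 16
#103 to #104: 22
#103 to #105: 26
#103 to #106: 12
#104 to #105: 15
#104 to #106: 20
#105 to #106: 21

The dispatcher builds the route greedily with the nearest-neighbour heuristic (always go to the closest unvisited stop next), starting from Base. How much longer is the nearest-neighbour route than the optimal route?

10 blocks longer than the optimal tour.

Base: #101=5, #105=7, #102=12, #104=13, #103=19, #106=28 ⇒ #101
#101: #102=7, #104=8, #105=12, #103=14, #106=23 ⇒ #102
#102: #104=4, #106=16, #105=19, #103=21 ⇒ #104
#104: #105=15, #106=20, #103=22 ⇒ #105
#105: #106=21, #103=26 ⇒ #106
#106: #103=12 ⇒ #103
NN route Base → #101 → #102 → #104 → #105 → #106 → #103 → Base costs 83.
Optimal: Base → #101 → #103 → #106 → #102 → #104 → #105 → Base costs 73 (by enumerating all 360 distinct tours).
Excess = 83 − 73 = 10.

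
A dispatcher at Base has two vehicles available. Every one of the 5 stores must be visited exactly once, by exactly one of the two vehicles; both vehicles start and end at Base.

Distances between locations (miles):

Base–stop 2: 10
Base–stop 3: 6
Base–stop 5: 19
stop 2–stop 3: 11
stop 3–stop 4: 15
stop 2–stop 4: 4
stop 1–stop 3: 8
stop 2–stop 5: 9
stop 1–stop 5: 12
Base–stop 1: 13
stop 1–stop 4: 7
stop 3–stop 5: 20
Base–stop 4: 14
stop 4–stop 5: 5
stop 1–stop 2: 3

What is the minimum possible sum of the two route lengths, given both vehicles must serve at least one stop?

Try each way of splitting the stops between the two vehicles (each non-empty) and, for each split, find the best tour for each vehicle:
  {stop 1} + {stop 2, stop 3, stop 4, stop 5}: 26 + 45 = 71
  {stop 2} + {stop 1, stop 3, stop 4, stop 5}: 20 + 45 = 65
  {stop 1, stop 2} + {stop 3, stop 4, stop 5}: 26 + 45 = 71
  {stop 3} + {stop 1, stop 2, stop 4, stop 5}: 12 + 44 = 56
  {stop 1, stop 3} + {stop 2, stop 4, stop 5}: 27 + 38 = 65
  {stop 2, stop 3} + {stop 1, stop 4, stop 5}: 27 + 44 = 71
  … (15 splits in total)
Best: vehicle 1 Base → stop 3 → Base = 12; vehicle 2 Base → stop 1 → stop 2 → stop 4 → stop 5 → Base = 44; combined 56.

Minimum combined distance: 56 miles.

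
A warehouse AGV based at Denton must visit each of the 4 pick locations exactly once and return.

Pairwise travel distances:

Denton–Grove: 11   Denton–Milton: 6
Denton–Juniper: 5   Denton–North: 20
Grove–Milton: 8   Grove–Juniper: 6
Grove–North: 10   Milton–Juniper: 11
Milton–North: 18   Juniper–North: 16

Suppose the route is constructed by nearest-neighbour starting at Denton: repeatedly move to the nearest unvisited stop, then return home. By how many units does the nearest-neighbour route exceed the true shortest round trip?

Excess over optimum: 12.

Denton: Juniper=5, Milton=6, Grove=11, North=20 ⇒ Juniper
Juniper: Grove=6, Milton=11, North=16 ⇒ Grove
Grove: Milton=8, North=10 ⇒ Milton
Milton: North=18 ⇒ North
NN route Denton → Juniper → Grove → Milton → North → Denton costs 57.
Optimal: Denton → Milton → Grove → North → Juniper → Denton costs 45 (by enumerating all 12 distinct tours).
Excess = 57 − 45 = 12.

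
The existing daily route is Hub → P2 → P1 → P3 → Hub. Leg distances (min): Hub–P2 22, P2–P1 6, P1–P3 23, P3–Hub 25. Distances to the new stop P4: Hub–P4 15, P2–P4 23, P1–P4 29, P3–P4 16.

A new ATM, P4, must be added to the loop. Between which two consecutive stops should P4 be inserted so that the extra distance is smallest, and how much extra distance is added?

Minimum extra distance: 6 min, inserting P4 between P3 and Hub.

Insertion cost between consecutive stops i–j is d(i,P4) + d(P4,j) − d(i,j):
  between Hub and P2: 15 + 23 − 22 = 16
  between P2 and P1: 23 + 29 − 6 = 46
  between P1 and P3: 29 + 16 − 23 = 22
  between P3 and Hub: 16 + 15 − 25 = 6
Cheapest insertion is between P3 and Hub, adding 6.
New total = 76 + 6 = 82.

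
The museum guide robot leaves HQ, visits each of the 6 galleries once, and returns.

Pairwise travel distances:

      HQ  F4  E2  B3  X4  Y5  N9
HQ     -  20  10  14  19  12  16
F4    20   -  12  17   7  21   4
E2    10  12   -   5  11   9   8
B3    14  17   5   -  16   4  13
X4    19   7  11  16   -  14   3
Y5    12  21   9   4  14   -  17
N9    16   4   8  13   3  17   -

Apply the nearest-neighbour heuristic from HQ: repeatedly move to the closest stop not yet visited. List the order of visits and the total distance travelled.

Total distance 60 via the nearest-neighbour route HQ → E2 → B3 → Y5 → X4 → N9 → F4 → HQ.

HQ → [E2:10 / Y5:12 / B3:14 / N9:16 / X4:19 / F4:20] → E2 (10)
E2 → [B3:5 / N9:8 / Y5:9 / X4:11 / F4:12] → B3 (5)
B3 → [Y5:4 / N9:13 / X4:16 / F4:17] → Y5 (4)
Y5 → [X4:14 / N9:17 / F4:21] → X4 (14)
X4 → [N9:3 / F4:7] → N9 (3)
N9 → [F4:4] → F4 (4)
Return F4→HQ: 20.
Total = 10 + 5 + 4 + 14 + 3 + 4 + 20 = 60.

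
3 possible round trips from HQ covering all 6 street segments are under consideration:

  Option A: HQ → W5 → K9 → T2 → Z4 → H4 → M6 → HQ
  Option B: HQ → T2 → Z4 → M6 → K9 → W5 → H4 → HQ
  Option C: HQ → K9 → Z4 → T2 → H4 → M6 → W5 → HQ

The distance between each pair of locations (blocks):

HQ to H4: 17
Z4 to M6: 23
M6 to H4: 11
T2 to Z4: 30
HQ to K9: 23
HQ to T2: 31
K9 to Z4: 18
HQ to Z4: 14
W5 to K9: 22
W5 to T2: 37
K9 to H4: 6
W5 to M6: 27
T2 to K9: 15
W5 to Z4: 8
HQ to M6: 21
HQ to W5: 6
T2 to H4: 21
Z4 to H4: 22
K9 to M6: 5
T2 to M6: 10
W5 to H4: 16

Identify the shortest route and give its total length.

Option A: 6 + 22 + 15 + 30 + 22 + 11 + 21 = 127
Option B: 31 + 30 + 23 + 5 + 22 + 16 + 17 = 144
Option C: 23 + 18 + 30 + 21 + 11 + 27 + 6 = 136

127 blocks — Option A is the shortest.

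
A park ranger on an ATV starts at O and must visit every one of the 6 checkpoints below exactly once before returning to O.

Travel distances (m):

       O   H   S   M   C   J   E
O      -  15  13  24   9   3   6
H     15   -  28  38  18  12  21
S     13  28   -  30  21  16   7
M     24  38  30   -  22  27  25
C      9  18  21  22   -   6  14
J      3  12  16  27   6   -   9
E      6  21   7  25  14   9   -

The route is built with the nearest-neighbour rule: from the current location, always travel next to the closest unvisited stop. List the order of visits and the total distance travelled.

Total distance 120 m via the nearest-neighbour route O → J → C → E → S → H → M → O.

At O the remaining stops are J 3, E 6, C 9, S 13, H 15, M 24; go to J.
At J the remaining stops are C 6, E 9, H 12, S 16, M 27; go to C.
At C the remaining stops are E 14, H 18, S 21, M 22; go to E.
At E the remaining stops are S 7, H 21, M 25; go to S.
At S the remaining stops are H 28, M 30; go to H.
At H the remaining stops are M 38; go to M.
Return M→O: 24.
Total = 3 + 6 + 14 + 7 + 28 + 38 + 24 = 120.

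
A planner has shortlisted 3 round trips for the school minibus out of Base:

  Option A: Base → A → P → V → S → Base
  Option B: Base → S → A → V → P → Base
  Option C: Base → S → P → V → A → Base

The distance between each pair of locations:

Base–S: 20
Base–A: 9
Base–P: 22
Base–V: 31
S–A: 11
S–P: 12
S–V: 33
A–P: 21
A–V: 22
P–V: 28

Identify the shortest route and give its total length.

Option A: 9 + 21 + 28 + 33 + 20 = 111
Option B: 20 + 11 + 22 + 28 + 22 = 103
Option C: 20 + 12 + 28 + 22 + 9 = 91

91 — Option C is the shortest.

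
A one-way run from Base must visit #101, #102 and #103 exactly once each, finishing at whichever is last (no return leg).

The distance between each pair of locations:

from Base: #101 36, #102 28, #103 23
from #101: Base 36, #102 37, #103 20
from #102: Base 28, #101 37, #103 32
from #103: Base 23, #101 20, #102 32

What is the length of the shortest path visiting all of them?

Shortest open route: 80.

There are 3! = 6 possible orderings.
Base→#101→#102→#103: 36+37+32 = 105
Base→#101→#103→#102: 36+20+32 = 88
Base→#102→#101→#103: 28+37+20 = 85
Base→#102→#103→#101: 28+32+20 = 80
Base→#103→#101→#102: 23+20+37 = 80
Base→#103→#102→#101: 23+32+37 = 92
The minimum is 80.
One shortest path: Base → #102 → #103 → #101.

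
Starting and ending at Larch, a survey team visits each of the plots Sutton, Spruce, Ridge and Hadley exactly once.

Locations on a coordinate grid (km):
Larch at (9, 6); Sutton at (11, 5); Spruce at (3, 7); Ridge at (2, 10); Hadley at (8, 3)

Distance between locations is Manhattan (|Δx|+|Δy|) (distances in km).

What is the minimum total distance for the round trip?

Shortest round trip = 32 km.

With 4 stops there are 4!/2 = 12 distinct round trips (a route and its reverse cost the same).
Larch-Sutton-Spruce-Ridge-Hadley-Larch: 3+10+4+13+4 = 34
Larch-Sutton-Spruce-Hadley-Ridge-Larch: 3+10+9+13+11 = 46
Larch-Sutton-Ridge-Spruce-Hadley-Larch: 3+14+4+9+4 = 34
Larch-Sutton-Ridge-Hadley-Spruce-Larch: 3+14+13+9+7 = 46
Larch-Sutton-Hadley-Spruce-Ridge-Larch: 3+5+9+4+11 = 32
Larch-Sutton-Hadley-Ridge-Spruce-Larch: 3+5+13+4+7 = 32
Larch-Spruce-Sutton-Ridge-Hadley-Larch: 7+10+14+13+4 = 48
Larch-Spruce-Sutton-Hadley-Ridge-Larch: 7+10+5+13+11 = 46
Larch-Spruce-Ridge-Sutton-Hadley-Larch: 7+4+14+5+4 = 34
Larch-Spruce-Hadley-Sutton-Ridge-Larch: 7+9+5+14+11 = 46
Larch-Ridge-Sutton-Spruce-Hadley-Larch: 11+14+10+9+4 = 48
Larch-Ridge-Spruce-Sutton-Hadley-Larch: 11+4+10+5+4 = 34
The minimum is 32.
One optimal route: Larch → Sutton → Hadley → Spruce → Ridge → Larch (or its reverse).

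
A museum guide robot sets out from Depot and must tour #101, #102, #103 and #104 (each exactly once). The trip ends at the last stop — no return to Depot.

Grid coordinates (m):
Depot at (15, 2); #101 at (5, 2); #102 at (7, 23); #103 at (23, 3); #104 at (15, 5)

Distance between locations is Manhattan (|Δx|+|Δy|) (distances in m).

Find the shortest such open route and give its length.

There are 4! = 24 possible orderings.
Depot - #101 - #102 - #103 - #104: 10+23+36+10 = 79
Depot - #101 - #102 - #104 - #103: 10+23+26+10 = 69
Depot - #101 - #103 - #102 - #104: 10+19+36+26 = 91
Depot - #101 - #103 - #104 - #102: 10+19+10+26 = 65
Depot - #101 - #104 - #102 - #103: 10+13+26+36 = 85
Depot - #101 - #104 - #103 - #102: 10+13+10+36 = 69
Depot - #102 - #101 - #103 - #104: 29+23+19+10 = 81
Depot - #102 - #101 - #104 - #103: 29+23+13+10 = 75
Depot - #102 - #103 - #101 - #104: 29+36+19+13 = 97
Depot - #102 - #103 - #104 - #101: 29+36+10+13 = 88
Depot - #102 - #104 - #101 - #103: 29+26+13+19 = 87
Depot - #102 - #104 - #103 - #101: 29+26+10+19 = 84
Depot - #103 - #101 - #102 - #104: 9+19+23+26 = 77
Depot - #103 - #101 - #104 - #102: 9+19+13+26 = 67
… (10 more)
Depot - #103 - #104 - #101 - #102: 9+10+13+23 = 55  ← best
The minimum is 55.
One shortest path: Depot → #103 → #104 → #101 → #102.

Minimum one-way distance = 55 m.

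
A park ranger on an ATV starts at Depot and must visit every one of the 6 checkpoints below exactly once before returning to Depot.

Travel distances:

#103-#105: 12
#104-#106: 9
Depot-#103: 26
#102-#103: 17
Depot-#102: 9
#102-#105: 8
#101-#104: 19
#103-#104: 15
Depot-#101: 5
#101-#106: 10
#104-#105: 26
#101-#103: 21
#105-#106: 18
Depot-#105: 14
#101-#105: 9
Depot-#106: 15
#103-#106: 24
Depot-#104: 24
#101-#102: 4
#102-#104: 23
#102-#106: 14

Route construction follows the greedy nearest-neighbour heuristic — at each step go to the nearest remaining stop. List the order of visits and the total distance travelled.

Total distance 68 via the nearest-neighbour route Depot → #101 → #102 → #105 → #103 → #104 → #106 → Depot.

Depot → [#101:5 / #102:9 / #105:14 / #106:15 / #104:24 / #103:26] → #101 (5)
#101 → [#102:4 / #105:9 / #106:10 / #104:19 / #103:21] → #102 (4)
#102 → [#105:8 / #106:14 / #103:17 / #104:23] → #105 (8)
#105 → [#103:12 / #106:18 / #104:26] → #103 (12)
#103 → [#104:15 / #106:24] → #104 (15)
#104 → [#106:9] → #106 (9)
Return #106→Depot: 15.
Total = 5 + 4 + 8 + 12 + 15 + 9 + 15 = 68.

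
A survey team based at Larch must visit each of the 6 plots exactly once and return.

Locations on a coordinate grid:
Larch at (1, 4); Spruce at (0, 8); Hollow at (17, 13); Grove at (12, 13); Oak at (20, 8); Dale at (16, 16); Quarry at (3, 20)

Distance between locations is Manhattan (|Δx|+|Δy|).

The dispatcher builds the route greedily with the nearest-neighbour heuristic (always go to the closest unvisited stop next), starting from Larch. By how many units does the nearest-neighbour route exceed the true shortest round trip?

2 longer than the optimal tour.

From Larch: Spruce=5, Quarry=18, Grove=20, Oak=23, Hollow=25, Dale=27 → choose Spruce (5).
From Spruce: Quarry=15, Grove=17, Oak=20, Hollow=22, Dale=24 → choose Quarry (15).
From Quarry: Grove=16, Dale=17, Hollow=21, Oak=29 → choose Grove (16).
From Grove: Hollow=5, Dale=7, Oak=13 → choose Hollow (5).
From Hollow: Dale=4, Oak=8 → choose Dale (4).
From Dale: Oak=12 → choose Oak (12).
NN route Larch → Spruce → Quarry → Grove → Hollow → Dale → Oak → Larch costs 80.
Optimal: Larch → Spruce → Oak → Hollow → Dale → Grove → Quarry → Larch costs 78 (by enumerating all 360 distinct tours).
Excess = 80 − 78 = 2.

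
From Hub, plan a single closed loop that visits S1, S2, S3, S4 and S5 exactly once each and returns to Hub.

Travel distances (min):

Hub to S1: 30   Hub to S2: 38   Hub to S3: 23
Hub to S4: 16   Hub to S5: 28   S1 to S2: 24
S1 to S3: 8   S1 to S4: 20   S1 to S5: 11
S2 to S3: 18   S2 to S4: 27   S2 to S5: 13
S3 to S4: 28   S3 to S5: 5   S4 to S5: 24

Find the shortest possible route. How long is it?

98 min — the shortest possible round trip.

Hub-S1-S2-S3-S4-S5-Hub: 30+24+18+28+24+28 = 152
Hub-S1-S2-S3-S5-S4-Hub: 30+24+18+5+24+16 = 117
Hub-S1-S2-S4-S3-S5-Hub: 30+24+27+28+5+28 = 142
Hub-S1-S2-S4-S5-S3-Hub: 30+24+27+24+5+23 = 133
Hub-S1-S2-S5-S3-S4-Hub: 30+24+13+5+28+16 = 116
Hub-S1-S2-S5-S4-S3-Hub: 30+24+13+24+28+23 = 142
Hub-S1-S3-S2-S4-S5-Hub: 30+8+18+27+24+28 = 135
Hub-S1-S3-S2-S5-S4-Hub: 30+8+18+13+24+16 = 109
Hub-S1-S3-S4-S2-S5-Hub: 30+8+28+27+13+28 = 134
Hub-S1-S3-S4-S5-S2-Hub: 30+8+28+24+13+38 = 141
Hub-S1-S3-S5-S2-S4-Hub: 30+8+5+13+27+16 = 99
Hub-S1-S3-S5-S4-S2-Hub: 30+8+5+24+27+38 = 132
Hub-S1-S4-S2-S3-S5-Hub: 30+20+27+18+5+28 = 128
Hub-S1-S4-S2-S5-S3-Hub: 30+20+27+13+5+23 = 118
… (46 more)
Hub-S3-S1-S5-S2-S4-Hub: 23+8+11+13+27+16 = 98  ← best
The minimum is 98.
One optimal route: Hub → S3 → S1 → S5 → S2 → S4 → Hub (or its reverse).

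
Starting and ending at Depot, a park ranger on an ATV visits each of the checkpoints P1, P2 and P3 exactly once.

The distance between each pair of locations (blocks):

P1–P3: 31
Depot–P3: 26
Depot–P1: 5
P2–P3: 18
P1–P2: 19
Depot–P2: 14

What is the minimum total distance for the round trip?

There are 3 distinct closed tours to check (reversals are equivalent).
Depot-P1-P2-P3-Depot: 5+19+18+26 = 68
Depot-P1-P3-P2-Depot: 5+31+18+14 = 68
Depot-P2-P1-P3-Depot: 14+19+31+26 = 90
The minimum is 68.
One optimal route: Depot → P1 → P2 → P3 → Depot (or its reverse).

Shortest round trip = 68 blocks.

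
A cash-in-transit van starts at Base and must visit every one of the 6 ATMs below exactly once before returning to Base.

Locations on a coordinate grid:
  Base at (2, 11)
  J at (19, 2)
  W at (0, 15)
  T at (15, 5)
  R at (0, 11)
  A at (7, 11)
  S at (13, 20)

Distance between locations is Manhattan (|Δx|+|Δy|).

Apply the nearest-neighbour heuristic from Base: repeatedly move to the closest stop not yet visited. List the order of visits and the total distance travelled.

Base → [R:2 / A:5 / W:6 / T:19 / S:20 / J:26] → R (2)
R → [W:4 / A:7 / T:21 / S:22 / J:28] → W (4)
W → [A:11 / S:18 / T:25 / J:32] → A (11)
A → [T:14 / S:15 / J:21] → T (14)
T → [J:7 / S:17] → J (7)
J → [S:24] → S (24)
Return S→Base: 20.
Total = 2 + 4 + 11 + 14 + 7 + 24 + 20 = 82.

Total distance 82 via the nearest-neighbour route Base → R → W → A → T → J → S → Base.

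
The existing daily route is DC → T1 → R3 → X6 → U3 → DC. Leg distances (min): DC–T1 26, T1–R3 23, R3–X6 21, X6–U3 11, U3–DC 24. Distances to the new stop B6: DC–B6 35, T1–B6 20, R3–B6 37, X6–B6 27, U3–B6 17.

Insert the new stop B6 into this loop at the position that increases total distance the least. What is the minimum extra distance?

Insertion cost between consecutive stops i–j is d(i,B6) + d(B6,j) − d(i,j):
  between DC and T1: 35 + 20 − 26 = 29
  between T1 and R3: 20 + 37 − 23 = 34
  between R3 and X6: 37 + 27 − 21 = 43
  between X6 and U3: 27 + 17 − 11 = 33
  between U3 and DC: 17 + 35 − 24 = 28
Cheapest insertion is between U3 and DC, adding 28.
New total = 105 + 28 = 133.

Adding 28 min by placing B6 on the U3–DC leg.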